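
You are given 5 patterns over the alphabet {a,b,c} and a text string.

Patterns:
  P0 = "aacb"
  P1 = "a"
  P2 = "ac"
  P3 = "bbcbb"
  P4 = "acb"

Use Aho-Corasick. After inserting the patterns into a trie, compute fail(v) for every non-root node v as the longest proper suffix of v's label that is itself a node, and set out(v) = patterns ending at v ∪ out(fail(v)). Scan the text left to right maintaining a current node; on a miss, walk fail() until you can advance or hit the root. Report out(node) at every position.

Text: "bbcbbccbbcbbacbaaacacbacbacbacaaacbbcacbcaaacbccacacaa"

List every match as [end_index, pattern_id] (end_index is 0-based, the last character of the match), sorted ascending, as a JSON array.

Build automaton:
Trie (insert patterns):
  0='ε' goto a→1 b→6
  1='a' goto a→2 c→5  [P1 ends]
  2='aa' goto c→3
  3='aac' goto b→4
  4='aacb' goto ·  [P0 ends]
  5='ac' goto b→11  [P2 ends]
  6='b' goto b→7
  7='bb' goto c→8
  8='bbc' goto b→9
  9='bbcb' goto b→10
  10='bbcbb' goto ·  [P3 ends]
  11='acb' goto ·  [P4 ends]

Failure links (BFS by depth):
  fail(1) 'a': from fail(0)=0 chase 'a': 0 ⇒ 0;  out={1}∪out(0)={1}
  fail(6) 'b': from fail(0)=0 chase 'b': 0 ⇒ 0;  out=∅∪out(0)=∅
  fail(2) 'aa': from fail(1)=0 chase 'a': 0 ⇒ 1;  out=∅∪out(1)={1}
  fail(5) 'ac': from fail(1)=0 chase 'c': 0 ⇒ 0;  out={2}∪out(0)={2}
  fail(7) 'bb': from fail(6)=0 chase 'b': 0 ⇒ 6;  out=∅∪out(6)=∅
  fail(3) 'aac': from fail(2)=1 chase 'c': 1 ⇒ 5;  out=∅∪out(5)={2}
  fail(8) 'bbc': from fail(7)=6 chase 'c': 6→0 ⇒ 0;  out=∅∪out(0)=∅
  fail(11) 'acb': from fail(5)=0 chase 'b': 0 ⇒ 6;  out={4}∪out(6)={4}
  fail(4) 'aacb': from fail(3)=5 chase 'b': 5 ⇒ 11;  out={0}∪out(11)={0,4}
  fail(9) 'bbcb': from fail(8)=0 chase 'b': 0 ⇒ 6;  out=∅∪out(6)=∅
  fail(10) 'bbcbb': from fail(9)=6 chase 'b': 6 ⇒ 7;  out={3}∪out(7)={3}

Run:
[0] read 'b'  n0⇒n6
[1] read 'b'  n6⇒n7
[2] read 'c'  n7⇒n8
[3] read 'b'  n8⇒n9
[4] read 'b'  n9⇒n10  ** P3@[0:4]
[5] read 'c'  n10⇒n8 (fail-walked)
[6] read 'c'  n8⇒n0 (fail-walked)
[7] read 'b'  n0⇒n6
[8] read 'b'  n6⇒n7
[9] read 'c'  n7⇒n8
[10] read 'b'  n8⇒n9
[11] read 'b'  n9⇒n10  ** P3@[7:11]
[12] read 'a'  n10⇒n1 (fail-walked)  ** P1@[12:12]
[13] read 'c'  n1⇒n5  ** P2@[12:13]
[14] read 'b'  n5⇒n11  ** P4@[12:14]
[15] read 'a'  n11⇒n1 (fail-walked)  ** P1@[15:15]
[16] read 'a'  n1⇒n2  ** P1@[16:16]
[17] read 'a'  n2⇒n2 (fail-walked)  ** P1@[17:17]
[18] read 'c'  n2⇒n3  ** P2@[17:18]
[19] read 'a'  n3⇒n1 (fail-walked)  ** P1@[19:19]
[20] read 'c'  n1⇒n5  ** P2@[19:20]
[21] read 'b'  n5⇒n11  ** P4@[19:21]
[22] read 'a'  n11⇒n1 (fail-walked)  ** P1@[22:22]
[23] read 'c'  n1⇒n5  ** P2@[22:23]
[24] read 'b'  n5⇒n11  ** P4@[22:24]
[25] read 'a'  n11⇒n1 (fail-walked)  ** P1@[25:25]
[26] read 'c'  n1⇒n5  ** P2@[25:26]
[27] read 'b'  n5⇒n11  ** P4@[25:27]
[28] read 'a'  n11⇒n1 (fail-walked)  ** P1@[28:28]
[29] read 'c'  n1⇒n5  ** P2@[28:29]
[30] read 'a'  n5⇒n1 (fail-walked)  ** P1@[30:30]
[31] read 'a'  n1⇒n2  ** P1@[31:31]
[32] read 'a'  n2⇒n2 (fail-walked)  ** P1@[32:32]
[33] read 'c'  n2⇒n3  ** P2@[32:33]
[34] read 'b'  n3⇒n4  ** P0@[31:34],P4@[32:34]
[35] read 'b'  n4⇒n7 (fail-walked)
[36] read 'c'  n7⇒n8
[37] read 'a'  n8⇒n1 (fail-walked)  ** P1@[37:37]
[38] read 'c'  n1⇒n5  ** P2@[37:38]
[39] read 'b'  n5⇒n11  ** P4@[37:39]
[40] read 'c'  n11⇒n0 (fail-walked)
[41] read 'a'  n0⇒n1  ** P1@[41:41]
[42] read 'a'  n1⇒n2  ** P1@[42:42]
[43] read 'a'  n2⇒n2 (fail-walked)  ** P1@[43:43]
[44] read 'c'  n2⇒n3  ** P2@[43:44]
[45] read 'b'  n3⇒n4  ** P0@[42:45],P4@[43:45]
[46] read 'c'  n4⇒n0 (fail-walked)
[47] read 'c'  n0⇒n0
[48] read 'a'  n0⇒n1  ** P1@[48:48]
[49] read 'c'  n1⇒n5  ** P2@[48:49]
[50] read 'a'  n5⇒n1 (fail-walked)  ** P1@[50:50]
[51] read 'c'  n1⇒n5  ** P2@[50:51]
[52] read 'a'  n5⇒n1 (fail-walked)  ** P1@[52:52]
[53] read 'a'  n1⇒n2  ** P1@[53:53]

All matches (sorted): [[4,3],[11,3],[12,1],[13,2],[14,4],[15,1],[16,1],[17,1],[18,2],[19,1],[20,2],[21,4],[22,1],[23,2],[24,4],[25,1],[26,2],[27,4],[28,1],[29,2],[30,1],[31,1],[32,1],[33,2],[34,0],[34,4],[37,1],[38,2],[39,4],[41,1],[42,1],[43,1],[44,2],[45,0],[45,4],[48,1],[49,2],[50,1],[51,2],[52,1],[53,1]]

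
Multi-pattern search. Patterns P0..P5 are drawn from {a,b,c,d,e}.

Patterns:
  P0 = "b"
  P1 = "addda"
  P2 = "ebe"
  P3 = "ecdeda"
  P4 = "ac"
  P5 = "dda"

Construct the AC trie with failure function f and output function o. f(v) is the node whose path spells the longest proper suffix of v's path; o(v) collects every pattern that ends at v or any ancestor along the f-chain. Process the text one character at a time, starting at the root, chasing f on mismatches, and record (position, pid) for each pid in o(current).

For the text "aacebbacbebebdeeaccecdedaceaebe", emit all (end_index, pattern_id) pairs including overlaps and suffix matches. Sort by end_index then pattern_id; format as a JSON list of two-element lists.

Build automaton:
Trie nodes:
  0='ε' goto a→2 b→1 d→16 e→7
  1='b' goto ·  ←P0
  2='a' goto c→15 d→3
  3='ad' goto d→4
  4='add' goto d→5
  5='addd' goto a→6
  6='addda' goto ·  ←P1
  7='e' goto b→8 c→10
  8='eb' goto e→9
  9='ebe' goto ·  ←P2
  10='ec' goto d→11
  11='ecd' goto e→12
  12='ecde' goto d→13
  13='ecded' goto a→14
  14='ecdeda' goto ·  ←P3
  15='ac' goto ·  ←P4
  16='d' goto d→17
  17='dd' goto a→18
  18='dda' goto ·  ←P5

BFS fail/out derivation:
  fail(1) 'b': from fail(0)=0 chase 'b': 0 ⇒ 0;  out={0}∪out(0)={0}
  fail(2) 'a': from fail(0)=0 chase 'a': 0 ⇒ 0;  out=∅∪out(0)=∅
  fail(7) 'e': from fail(0)=0 chase 'e': 0 ⇒ 0;  out=∅∪out(0)=∅
  fail(16) 'd': from fail(0)=0 chase 'd': 0 ⇒ 0;  out=∅∪out(0)=∅
  fail(3) 'ad': from fail(2)=0 chase 'd': 0 ⇒ 16;  out=∅∪out(16)=∅
  fail(8) 'eb': from fail(7)=0 chase 'b': 0 ⇒ 1;  out=∅∪out(1)={0}
  fail(10) 'ec': from fail(7)=0 chase 'c': 0 ⇒ 0;  out=∅∪out(0)=∅
  fail(15) 'ac': from fail(2)=0 chase 'c': 0 ⇒ 0;  out={4}∪out(0)={4}
  fail(17) 'dd': from fail(16)=0 chase 'd': 0 ⇒ 16;  out=∅∪out(16)=∅
  fail(4) 'add': from fail(3)=16 chase 'd': 16 ⇒ 17;  out=∅∪out(17)=∅
  fail(9) 'ebe': from fail(8)=1 chase 'e': 1→0 ⇒ 7;  out={2}∪out(7)={2}
  fail(11) 'ecd': from fail(10)=0 chase 'd': 0 ⇒ 16;  out=∅∪out(16)=∅
  fail(18) 'dda': from fail(17)=16 chase 'a': 16→0 ⇒ 2;  out={5}∪out(2)={5}
  fail(5) 'addd': from fail(4)=17 chase 'd': 17→16 ⇒ 17;  out=∅∪out(17)=∅
  fail(12) 'ecde': from fail(11)=16 chase 'e': 16→0 ⇒ 7;  out=∅∪out(7)=∅
  fail(6) 'addda': from fail(5)=17 chase 'a': 17 ⇒ 18;  out={1}∪out(18)={1,5}
  fail(13) 'ecded': from fail(12)=7 chase 'd': 7→0 ⇒ 16;  out=∅∪out(16)=∅
  fail(14) 'ecdeda': from fail(13)=16 chase 'a': 16→0 ⇒ 2;  out={3}∪out(2)={3}

Text stream:
pos 0 'a': at 2
pos 1 'a': at 2 (fail-walked)
pos 2 'c': at 15  ** P4@[1:2]
pos 3 'e': at 7 (fail-walked)
pos 4 'b': at 8  ** P0@[4:4]
pos 5 'b': at 1 (fail-walked)  ** P0@[5:5]
pos 6 'a': at 2 (fail-walked)
pos 7 'c': at 15  ** P4@[6:7]
pos 8 'b': at 1 (fail-walked)  ** P0@[8:8]
pos 9 'e': at 7 (fail-walked)
pos 10 'b': at 8  ** P0@[10:10]
pos 11 'e': at 9  ** P2@[9:11]
pos 12 'b': at 8 (fail-walked)  ** P0@[12:12]
pos 13 'd': at 16 (fail-walked)
pos 14 'e': at 7 (fail-walked)
pos 15 'e': at 7 (fail-walked)
pos 16 'a': at 2 (fail-walked)
pos 17 'c': at 15  ** P4@[16:17]
pos 18 'c': at 0 (fail-walked)
pos 19 'e': at 7
pos 20 'c': at 10
pos 21 'd': at 11
pos 22 'e': at 12
pos 23 'd': at 13
pos 24 'a': at 14  ** P3@[19:24]
pos 25 'c': at 15 (fail-walked)  ** P4@[24:25]
pos 26 'e': at 7 (fail-walked)
pos 27 'a': at 2 (fail-walked)
pos 28 'e': at 7 (fail-walked)
pos 29 'b': at 8  ** P0@[29:29]
pos 30 'e': at 9  ** P2@[28:30]

Result: [[2,4],[4,0],[5,0],[7,4],[8,0],[10,0],[11,2],[12,0],[17,4],[24,3],[25,4],[29,0],[30,2]]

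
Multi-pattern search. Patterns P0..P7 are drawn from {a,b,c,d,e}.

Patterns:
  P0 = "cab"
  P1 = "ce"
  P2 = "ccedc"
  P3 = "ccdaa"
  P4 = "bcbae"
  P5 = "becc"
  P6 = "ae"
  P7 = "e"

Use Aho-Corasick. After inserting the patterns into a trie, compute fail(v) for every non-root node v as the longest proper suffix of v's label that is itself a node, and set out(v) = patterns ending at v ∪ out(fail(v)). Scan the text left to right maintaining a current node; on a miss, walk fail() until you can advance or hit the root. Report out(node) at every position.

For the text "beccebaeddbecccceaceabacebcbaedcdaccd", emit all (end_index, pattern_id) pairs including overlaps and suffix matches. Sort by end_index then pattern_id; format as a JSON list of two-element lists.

Construct AC machine:
Trie nodes:
  0='ε' goto a→20 b→12 c→1 e→22
  1='c' goto a→2 c→5 e→4
  2='ca' goto b→3
  3='cab' goto ·  ←P0
  4='ce' goto ·  ←P1
  5='cc' goto d→9 e→6
  6='cce' goto d→7
  7='cced' goto c→8
  8='ccedc' goto ·  ←P2
  9='ccd' goto a→10
  10='ccda' goto a→11
  11='ccdaa' goto ·  ←P3
  12='b' goto c→13 e→17
  13='bc' goto b→14
  14='bcb' goto a→15
  15='bcba' goto e→16
  16='bcbae' goto ·  ←P4
  17='be' goto c→18
  18='bec' goto c→19
  19='becc' goto ·  ←P5
  20='a' goto e→21
  21='ae' goto ·  ←P6
  22='e' goto ·  ←P7

Failure links (BFS by depth):
  n1('c'): parent n0 fail=0; on 'c' 0 → fail=0;  out ∅∪∅=∅
  n12('b'): parent n0 fail=0; on 'b' 0 → fail=0;  out ∅∪∅=∅
  n20('a'): parent n0 fail=0; on 'a' 0 → fail=0;  out ∅∪∅=∅
  n22('e'): parent n0 fail=0; on 'e' 0 → fail=0;  out {7}∪∅={7}
  n2('ca'): parent n1 fail=0; on 'a' 0 → fail=20;  out ∅∪∅=∅
  n4('ce'): parent n1 fail=0; on 'e' 0 → fail=22;  out {1}∪{7}={1,7}
  n5('cc'): parent n1 fail=0; on 'c' 0 → fail=1;  out ∅∪∅=∅
  n13('bc'): parent n12 fail=0; on 'c' 0 → fail=1;  out ∅∪∅=∅
  n17('be'): parent n12 fail=0; on 'e' 0 → fail=22;  out ∅∪{7}={7}
  n21('ae'): parent n20 fail=0; on 'e' 0 → fail=22;  out {6}∪{7}={6,7}
  n3('cab'): parent n2 fail=20; on 'b' 20→0 → fail=12;  out {0}∪∅={0}
  n6('cce'): parent n5 fail=1; on 'e' 1 → fail=4;  out ∅∪{1,7}={1,7}
  n9('ccd'): parent n5 fail=1; on 'd' 1→0 → fail=0;  out ∅∪∅=∅
  n14('bcb'): parent n13 fail=1; on 'b' 1→0 → fail=12;  out ∅∪∅=∅
  n18('bec'): parent n17 fail=22; on 'c' 22→0 → fail=1;  out ∅∪∅=∅
  n7('cced'): parent n6 fail=4; on 'd' 4→22→0 → fail=0;  out ∅∪∅=∅
  n10('ccda'): parent n9 fail=0; on 'a' 0 → fail=20;  out ∅∪∅=∅
  n15('bcba'): parent n14 fail=12; on 'a' 12→0 → fail=20;  out ∅∪∅=∅
  n19('becc'): parent n18 fail=1; on 'c' 1 → fail=5;  out {5}∪∅={5}
  n8('ccedc'): parent n7 fail=0; on 'c' 0 → fail=1;  out {2}∪∅={2}
  n11('ccdaa'): parent n10 fail=20; on 'a' 20→0 → fail=20;  out {3}∪∅={3}
  n16('bcbae'): parent n15 fail=20; on 'e' 20 → fail=21;  out {4}∪{6,7}={4,6,7}

Text stream:
i=0 'b': node 0→12
i=1 'e': node 12→17  ** P7@[1:1]
i=2 'c': node 17→18
i=3 'c': node 18→19  ** P5@[0:3]
i=4 'e': node 19→6 (via fail)  ** P1@[3:4],P7@[4:4]
i=5 'b': node 6→12 (via fail)
i=6 'a': node 12→20 (via fail)
i=7 'e': node 20→21  ** P6@[6:7],P7@[7:7]
i=8 'd': node 21→0 (via fail)
i=9 'd': node 0→0
i=10 'b': node 0→12
i=11 'e': node 12→17  ** P7@[11:11]
i=12 'c': node 17→18
i=13 'c': node 18→19  ** P5@[10:13]
i=14 'c': node 19→5 (via fail)
i=15 'c': node 5→5 (via fail)
i=16 'e': node 5→6  ** P1@[15:16],P7@[16:16]
i=17 'a': node 6→20 (via fail)
i=18 'c': node 20→1 (via fail)
i=19 'e': node 1→4  ** P1@[18:19],P7@[19:19]
i=20 'a': node 4→20 (via fail)
i=21 'b': node 20→12 (via fail)
i=22 'a': node 12→20 (via fail)
i=23 'c': node 20→1 (via fail)
i=24 'e': node 1→4  ** P1@[23:24],P7@[24:24]
i=25 'b': node 4→12 (via fail)
i=26 'c': node 12→13
i=27 'b': node 13→14
i=28 'a': node 14→15
i=29 'e': node 15→16  ** P4@[25:29],P6@[28:29],P7@[29:29]
i=30 'd': node 16→0 (via fail)
i=31 'c': node 0→1
i=32 'd': node 1→0 (via fail)
i=33 'a': node 0→20
i=34 'c': node 20→1 (via fail)
i=35 'c': node 1→5
i=36 'd': node 5→9

Result: [[1,7],[3,5],[4,1],[4,7],[7,6],[7,7],[11,7],[13,5],[16,1],[16,7],[19,1],[19,7],[24,1],[24,7],[29,4],[29,6],[29,7]]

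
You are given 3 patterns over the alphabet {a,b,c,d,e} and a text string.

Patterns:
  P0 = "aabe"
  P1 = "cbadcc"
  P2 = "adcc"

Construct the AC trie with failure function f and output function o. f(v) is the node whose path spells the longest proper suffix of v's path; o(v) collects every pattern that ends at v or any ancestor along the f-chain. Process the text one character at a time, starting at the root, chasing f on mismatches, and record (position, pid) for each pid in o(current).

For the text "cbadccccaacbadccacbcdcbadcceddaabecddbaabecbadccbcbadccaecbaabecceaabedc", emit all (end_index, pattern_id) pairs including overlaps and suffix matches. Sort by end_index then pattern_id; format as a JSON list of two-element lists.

Build:
Trie (insert patterns):
  0='ε' goto a→1 c→5
  1='a' goto a→2 d→11
  2='aa' goto b→3
  3='aab' goto e→4
  4='aabe' goto ·  [P0 ends]
  5='c' goto b→6
  6='cb' goto a→7
  7='cba' goto d→8
  8='cbad' goto c→9
  9='cbadc' goto c→10
  10='cbadcc' goto ·  [P1 ends]
  11='ad' goto c→12
  12='adc' goto c→13
  13='adcc' goto ·  [P2 ends]

BFS fail/out derivation:
  fail(1) 'a': from fail(0)=0 chase 'a': 0 ⇒ 0;  out=∅∪out(0)=∅
  fail(5) 'c': from fail(0)=0 chase 'c': 0 ⇒ 0;  out=∅∪out(0)=∅
  fail(2) 'aa': from fail(1)=0 chase 'a': 0 ⇒ 1;  out=∅∪out(1)=∅
  fail(6) 'cb': from fail(5)=0 chase 'b': 0 ⇒ 0;  out=∅∪out(0)=∅
  fail(11) 'ad': from fail(1)=0 chase 'd': 0 ⇒ 0;  out=∅∪out(0)=∅
  fail(3) 'aab': from fail(2)=1 chase 'b': 1→0 ⇒ 0;  out=∅∪out(0)=∅
  fail(7) 'cba': from fail(6)=0 chase 'a': 0 ⇒ 1;  out=∅∪out(1)=∅
  fail(12) 'adc': from fail(11)=0 chase 'c': 0 ⇒ 5;  out=∅∪out(5)=∅
  fail(4) 'aabe': from fail(3)=0 chase 'e': 0 ⇒ 0;  out={0}∪out(0)={0}
  fail(8) 'cbad': from fail(7)=1 chase 'd': 1 ⇒ 11;  out=∅∪out(11)=∅
  fail(13) 'adcc': from fail(12)=5 chase 'c': 5→0 ⇒ 5;  out={2}∪out(5)={2}
  fail(9) 'cbadc': from fail(8)=11 chase 'c': 11 ⇒ 12;  out=∅∪out(12)=∅
  fail(10) 'cbadcc': from fail(9)=12 chase 'c': 12 ⇒ 13;  out={1}∪out(13)={1,2}

Run:
i=0 'c': node 0→5
i=1 'b': node 5→6
i=2 'a': node 6→7
i=3 'd': node 7→8
i=4 'c': node 8→9
i=5 'c': node 9→10  emit P1@[0:5],P2@[2:5]
i=6 'c': node 10→5 ·f
i=7 'c': node 5→5 ·f
i=8 'a': node 5→1 ·f
i=9 'a': node 1→2
i=10 'c': node 2→5 ·f
i=11 'b': node 5→6
i=12 'a': node 6→7
i=13 'd': node 7→8
i=14 'c': node 8→9
i=15 'c': node 9→10  emit P1@[10:15],P2@[12:15]
i=16 'a': node 10→1 ·f
i=17 'c': node 1→5 ·f
i=18 'b': node 5→6
i=19 'c': node 6→5 ·f
i=20 'd': node 5→0 ·f
i=21 'c': node 0→5
i=22 'b': node 5→6
i=23 'a': node 6→7
i=24 'd': node 7→8
i=25 'c': node 8→9
i=26 'c': node 9→10  emit P1@[21:26],P2@[23:26]
i=27 'e': node 10→0 ·f
i=28 'd': node 0→0
i=29 'd': node 0→0
i=30 'a': node 0→1
i=31 'a': node 1→2
i=32 'b': node 2→3
i=33 'e': node 3→4  emit P0@[30:33]
i=34 'c': node 4→5 ·f
i=35 'd': node 5→0 ·f
i=36 'd': node 0→0
i=37 'b': node 0→0
i=38 'a': node 0→1
i=39 'a': node 1→2
i=40 'b': node 2→3
i=41 'e': node 3→4  emit P0@[38:41]
i=42 'c': node 4→5 ·f
i=43 'b': node 5→6
i=44 'a': node 6→7
i=45 'd': node 7→8
i=46 'c': node 8→9
i=47 'c': node 9→10  emit P1@[42:47],P2@[44:47]
i=48 'b': node 10→6 ·f
i=49 'c': node 6→5 ·f
i=50 'b': node 5→6
i=51 'a': node 6→7
i=52 'd': node 7→8
i=53 'c': node 8→9
i=54 'c': node 9→10  emit P1@[49:54],P2@[51:54]
i=55 'a': node 10→1 ·f
i=56 'e': node 1→0 ·f
i=57 'c': node 0→5
i=58 'b': node 5→6
i=59 'a': node 6→7
i=60 'a': node 7→2 ·f
i=61 'b': node 2→3
i=62 'e': node 3→4  emit P0@[59:62]
i=63 'c': node 4→5 ·f
i=64 'c': node 5→5 ·f
i=65 'e': node 5→0 ·f
i=66 'a': node 0→1
i=67 'a': node 1→2
i=68 'b': node 2→3
i=69 'e': node 3→4  emit P0@[66:69]
i=70 'd': node 4→0 ·f
i=71 'c': node 0→5

Result: [[5,1],[5,2],[15,1],[15,2],[26,1],[26,2],[33,0],[41,0],[47,1],[47,2],[54,1],[54,2],[62,0],[69,0]]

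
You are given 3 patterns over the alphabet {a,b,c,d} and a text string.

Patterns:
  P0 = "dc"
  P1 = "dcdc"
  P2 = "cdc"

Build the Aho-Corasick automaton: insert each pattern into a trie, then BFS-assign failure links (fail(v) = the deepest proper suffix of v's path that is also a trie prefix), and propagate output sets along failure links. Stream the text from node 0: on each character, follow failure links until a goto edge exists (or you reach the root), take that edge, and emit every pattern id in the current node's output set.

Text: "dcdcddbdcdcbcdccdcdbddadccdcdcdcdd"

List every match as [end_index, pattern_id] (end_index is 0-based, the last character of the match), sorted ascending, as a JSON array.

Build automaton:
Trie nodes:
  0='ε' goto c→5 d→1
  1='d' goto c→2
  2='dc' goto d→3  ←P0
  3='dcd' goto c→4
  4='dcdc' goto ·  ←P1
  5='c' goto d→6
  6='cd' goto c→7
  7='cdc' goto ·  ←P2

Failure links (BFS by depth):
  n1('d'): parent n0 fail=0; on 'd' 0 → fail=0;  out ∅∪∅=∅
  n5('c'): parent n0 fail=0; on 'c' 0 → fail=0;  out ∅∪∅=∅
  n2('dc'): parent n1 fail=0; on 'c' 0 → fail=5;  out {0}∪∅={0}
  n6('cd'): parent n5 fail=0; on 'd' 0 → fail=1;  out ∅∪∅=∅
  n3('dcd'): parent n2 fail=5; on 'd' 5 → fail=6;  out ∅∪∅=∅
  n7('cdc'): parent n6 fail=1; on 'c' 1 → fail=2;  out {2}∪{0}={0,2}
  n4('dcdc'): parent n3 fail=6; on 'c' 6 → fail=7;  out {1}∪{0,2}={0,1,2}

Run:
i=0 'd': node 0→1
i=1 'c': node 1→2  → match P0@[0:1]
i=2 'd': node 2→3
i=3 'c': node 3→4  → match P0@[2:3],P1@[0:3],P2@[1:3]
i=4 'd': node 4→3 (fail-walked)
i=5 'd': node 3→1 (fail-walked)
i=6 'b': node 1→0 (fail-walked)
i=7 'd': node 0→1
i=8 'c': node 1→2  → match P0@[7:8]
i=9 'd': node 2→3
i=10 'c': node 3→4  → match P0@[9:10],P1@[7:10],P2@[8:10]
i=11 'b': node 4→0 (fail-walked)
i=12 'c': node 0→5
i=13 'd': node 5→6
i=14 'c': node 6→7  → match P0@[13:14],P2@[12:14]
i=15 'c': node 7→5 (fail-walked)
i=16 'd': node 5→6
i=17 'c': node 6→7  → match P0@[16:17],P2@[15:17]
i=18 'd': node 7→3 (fail-walked)
i=19 'b': node 3→0 (fail-walked)
i=20 'd': node 0→1
i=21 'd': node 1→1 (fail-walked)
i=22 'a': node 1→0 (fail-walked)
i=23 'd': node 0→1
i=24 'c': node 1→2  → match P0@[23:24]
i=25 'c': node 2→5 (fail-walked)
i=26 'd': node 5→6
i=27 'c': node 6→7  → match P0@[26:27],P2@[25:27]
i=28 'd': node 7→3 (fail-walked)
i=29 'c': node 3→4  → match P0@[28:29],P1@[26:29],P2@[27:29]
i=30 'd': node 4→3 (fail-walked)
i=31 'c': node 3→4  → match P0@[30:31],P1@[28:31],P2@[29:31]
i=32 'd': node 4→3 (fail-walked)
i=33 'd': node 3→1 (fail-walked)

Result: [[1,0],[3,0],[3,1],[3,2],[8,0],[10,0],[10,1],[10,2],[14,0],[14,2],[17,0],[17,2],[24,0],[27,0],[27,2],[29,0],[29,1],[29,2],[31,0],[31,1],[31,2]]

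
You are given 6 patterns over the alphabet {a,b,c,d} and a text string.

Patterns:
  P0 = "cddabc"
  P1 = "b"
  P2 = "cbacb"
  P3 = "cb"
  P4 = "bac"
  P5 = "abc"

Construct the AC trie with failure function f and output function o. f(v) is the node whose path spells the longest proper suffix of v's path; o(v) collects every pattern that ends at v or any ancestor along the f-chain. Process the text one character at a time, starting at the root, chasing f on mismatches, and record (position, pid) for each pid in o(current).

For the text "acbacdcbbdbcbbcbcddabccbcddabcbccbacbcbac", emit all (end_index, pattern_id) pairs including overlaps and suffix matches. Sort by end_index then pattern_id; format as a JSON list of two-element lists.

Build automaton:
Trie nodes:
  n0 'ε': a→14 b→7 c→1
  n1 'c': b→8 d→2
  n2 'cd': d→3
  n3 'cdd': a→4
  n4 'cdda': b→5
  n5 'cddab': c→6
  n6 'cddabc': ·  ←P0
  n7 'b': a→12  ←P1
  n8 'cb': a→9  ←P3
  n9 'cba': c→10
  n10 'cbac': b→11
  n11 'cbacb': ·  ←P2
  n12 'ba': c→13
  n13 'bac': ·  ←P4
  n14 'a': b→15
  n15 'ab': c→16
  n16 'abc': ·  ←P5

BFS fail/out derivation:
  fail(1) 'c': from fail(0)=0 chase 'c': 0 ⇒ 0;  out=∅∪out(0)=∅
  fail(7) 'b': from fail(0)=0 chase 'b': 0 ⇒ 0;  out={1}∪out(0)={1}
  fail(14) 'a': from fail(0)=0 chase 'a': 0 ⇒ 0;  out=∅∪out(0)=∅
  fail(2) 'cd': from fail(1)=0 chase 'd': 0 ⇒ 0;  out=∅∪out(0)=∅
  fail(8) 'cb': from fail(1)=0 chase 'b': 0 ⇒ 7;  out={3}∪out(7)={1,3}
  fail(12) 'ba': from fail(7)=0 chase 'a': 0 ⇒ 14;  out=∅∪out(14)=∅
  fail(15) 'ab': from fail(14)=0 chase 'b': 0 ⇒ 7;  out=∅∪out(7)={1}
  fail(3) 'cdd': from fail(2)=0 chase 'd': 0 ⇒ 0;  out=∅∪out(0)=∅
  fail(9) 'cba': from fail(8)=7 chase 'a': 7 ⇒ 12;  out=∅∪out(12)=∅
  fail(13) 'bac': from fail(12)=14 chase 'c': 14→0 ⇒ 1;  out={4}∪out(1)={4}
  fail(16) 'abc': from fail(15)=7 chase 'c': 7→0 ⇒ 1;  out={5}∪out(1)={5}
  fail(4) 'cdda': from fail(3)=0 chase 'a': 0 ⇒ 14;  out=∅∪out(14)=∅
  fail(10) 'cbac': from fail(9)=12 chase 'c': 12 ⇒ 13;  out=∅∪out(13)={4}
  fail(5) 'cddab': from fail(4)=14 chase 'b': 14 ⇒ 15;  out=∅∪out(15)={1}
  fail(11) 'cbacb': from fail(10)=13 chase 'b': 13→1 ⇒ 8;  out={2}∪out(8)={1,2,3}
  fail(6) 'cddabc': from fail(5)=15 chase 'c': 15 ⇒ 16;  out={0}∪out(16)={0,5}

Scan:
i=0 'a': node 0→14
i=1 'c': node 14→1 ·f
i=2 'b': node 1→8  emit P1@[2:2],P3@[1:2]
i=3 'a': node 8→9
i=4 'c': node 9→10  emit P4@[2:4]
i=5 'd': node 10→2 ·f
i=6 'c': node 2→1 ·f
i=7 'b': node 1→8  emit P1@[7:7],P3@[6:7]
i=8 'b': node 8→7 ·f  emit P1@[8:8]
i=9 'd': node 7→0 ·f
i=10 'b': node 0→7  emit P1@[10:10]
i=11 'c': node 7→1 ·f
i=12 'b': node 1→8  emit P1@[12:12],P3@[11:12]
i=13 'b': node 8→7 ·f  emit P1@[13:13]
i=14 'c': node 7→1 ·f
i=15 'b': node 1→8  emit P1@[15:15],P3@[14:15]
i=16 'c': node 8→1 ·f
i=17 'd': node 1→2
i=18 'd': node 2→3
i=19 'a': node 3→4
i=20 'b': node 4→5  emit P1@[20:20]
i=21 'c': node 5→6  emit P0@[16:21],P5@[19:21]
i=22 'c': node 6→1 ·f
i=23 'b': node 1→8  emit P1@[23:23],P3@[22:23]
i=24 'c': node 8→1 ·f
i=25 'd': node 1→2
i=26 'd': node 2→3
i=27 'a': node 3→4
i=28 'b': node 4→5  emit P1@[28:28]
i=29 'c': node 5→6  emit P0@[24:29],P5@[27:29]
i=30 'b': node 6→8 ·f  emit P1@[30:30],P3@[29:30]
i=31 'c': node 8→1 ·f
i=32 'c': node 1→1 ·f
i=33 'b': node 1→8  emit P1@[33:33],P3@[32:33]
i=34 'a': node 8→9
i=35 'c': node 9→10  emit P4@[33:35]
i=36 'b': node 10→11  emit P1@[36:36],P2@[32:36],P3@[35:36]
i=37 'c': node 11→1 ·f
i=38 'b': node 1→8  emit P1@[38:38],P3@[37:38]
i=39 'a': node 8→9
i=40 'c': node 9→10  emit P4@[38:40]

Matches: [[2,1],[2,3],[4,4],[7,1],[7,3],[8,1],[10,1],[12,1],[12,3],[13,1],[15,1],[15,3],[20,1],[21,0],[21,5],[23,1],[23,3],[28,1],[29,0],[29,5],[30,1],[30,3],[33,1],[33,3],[35,4],[36,1],[36,2],[36,3],[38,1],[38,3],[40,4]]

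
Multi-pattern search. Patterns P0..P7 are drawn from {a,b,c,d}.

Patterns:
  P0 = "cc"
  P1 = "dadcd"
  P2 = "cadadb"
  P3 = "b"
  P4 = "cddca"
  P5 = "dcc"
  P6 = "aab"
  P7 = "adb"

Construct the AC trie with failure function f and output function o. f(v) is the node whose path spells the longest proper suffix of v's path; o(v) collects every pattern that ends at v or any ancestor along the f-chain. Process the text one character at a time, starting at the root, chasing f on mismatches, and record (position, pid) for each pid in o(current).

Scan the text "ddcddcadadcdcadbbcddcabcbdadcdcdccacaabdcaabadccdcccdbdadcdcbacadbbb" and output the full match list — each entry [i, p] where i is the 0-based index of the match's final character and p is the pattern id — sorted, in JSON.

Construct AC machine:
Trie (insert patterns):
  n0 'ε': a→20 b→13 c→1 d→3
  n1 'c': a→8 c→2 d→14
  n2 'cc': ·  ←P0
  n3 'd': a→4 c→18
  n4 'da': d→5
  n5 'dad': c→6
  n6 'dadc': d→7
  n7 'dadcd': ·  ←P1
  n8 'ca': d→9
  n9 'cad': a→10
  n10 'cada': d→11
  n11 'cadad': b→12
  n12 'cadadb': ·  ←P2
  n13 'b': ·  ←P3
  n14 'cd': d→15
  n15 'cdd': c→16
  n16 'cddc': a→17
  n17 'cddca': ·  ←P4
  n18 'dc': c→19
  n19 'dcc': ·  ←P5
  n20 'a': a→21 d→23
  n21 'aa': b→22
  n22 'aab': ·  ←P6
  n23 'ad': b→24
  n24 'adb': ·  ←P7

Failure links (BFS by depth):
  n1('c'): parent n0 fail=0; on 'c' 0 → fail=0;  out ∅∪∅=∅
  n3('d'): parent n0 fail=0; on 'd' 0 → fail=0;  out ∅∪∅=∅
  n13('b'): parent n0 fail=0; on 'b' 0 → fail=0;  out {3}∪∅={3}
  n20('a'): parent n0 fail=0; on 'a' 0 → fail=0;  out ∅∪∅=∅
  n2('cc'): parent n1 fail=0; on 'c' 0 → fail=1;  out {0}∪∅={0}
  n4('da'): parent n3 fail=0; on 'a' 0 → fail=20;  out ∅∪∅=∅
  n8('ca'): parent n1 fail=0; on 'a' 0 → fail=20;  out ∅∪∅=∅
  n14('cd'): parent n1 fail=0; on 'd' 0 → fail=3;  out ∅∪∅=∅
  n18('dc'): parent n3 fail=0; on 'c' 0 → fail=1;  out ∅∪∅=∅
  n21('aa'): parent n20 fail=0; on 'a' 0 → fail=20;  out ∅∪∅=∅
  n23('ad'): parent n20 fail=0; on 'd' 0 → fail=3;  out ∅∪∅=∅
  n5('dad'): parent n4 fail=20; on 'd' 20 → fail=23;  out ∅∪∅=∅
  n9('cad'): parent n8 fail=20; on 'd' 20 → fail=23;  out ∅∪∅=∅
  n15('cdd'): parent n14 fail=3; on 'd' 3→0 → fail=3;  out ∅∪∅=∅
  n19('dcc'): parent n18 fail=1; on 'c' 1 → fail=2;  out {5}∪{0}={0,5}
  n22('aab'): parent n21 fail=20; on 'b' 20→0 → fail=13;  out {6}∪{3}={3,6}
  n24('adb'): parent n23 fail=3; on 'b' 3→0 → fail=13;  out {7}∪{3}={3,7}
  n6('dadc'): parent n5 fail=23; on 'c' 23→3 → fail=18;  out ∅∪∅=∅
  n10('cada'): parent n9 fail=23; on 'a' 23→3 → fail=4;  out ∅∪∅=∅
  n16('cddc'): parent n15 fail=3; on 'c' 3 → fail=18;  out ∅∪∅=∅
  n7('dadcd'): parent n6 fail=18; on 'd' 18→1 → fail=14;  out {1}∪∅={1}
  n11('cadad'): parent n10 fail=4; on 'd' 4 → fail=5;  out ∅∪∅=∅
  n17('cddca'): parent n16 fail=18; on 'a' 18→1 → fail=8;  out {4}∪∅={4}
  n12('cadadb'): parent n11 fail=5; on 'b' 5→23 → fail=24;  out {2}∪{3,7}={2,3,7}

Text stream:
[0] read 'd'  n0⇒n3
[1] read 'd'  n3⇒n3 (fail-walked)
[2] read 'c'  n3⇒n18
[3] read 'd'  n18⇒n14 (fail-walked)
[4] read 'd'  n14⇒n15
[5] read 'c'  n15⇒n16
[6] read 'a'  n16⇒n17  emit P4@[2:6]
[7] read 'd'  n17⇒n9 (fail-walked)
[8] read 'a'  n9⇒n10
[9] read 'd'  n10⇒n11
[10] read 'c'  n11⇒n6 (fail-walked)
[11] read 'd'  n6⇒n7  emit P1@[7:11]
[12] read 'c'  n7⇒n18 (fail-walked)
[13] read 'a'  n18⇒n8 (fail-walked)
[14] read 'd'  n8⇒n9
[15] read 'b'  n9⇒n24 (fail-walked)  emit P3@[15:15],P7@[13:15]
[16] read 'b'  n24⇒n13 (fail-walked)  emit P3@[16:16]
[17] read 'c'  n13⇒n1 (fail-walked)
[18] read 'd'  n1⇒n14
[19] read 'd'  n14⇒n15
[20] read 'c'  n15⇒n16
[21] read 'a'  n16⇒n17  emit P4@[17:21]
[22] read 'b'  n17⇒n13 (fail-walked)  emit P3@[22:22]
[23] read 'c'  n13⇒n1 (fail-walked)
[24] read 'b'  n1⇒n13 (fail-walked)  emit P3@[24:24]
[25] read 'd'  n13⇒n3 (fail-walked)
[26] read 'a'  n3⇒n4
[27] read 'd'  n4⇒n5
[28] read 'c'  n5⇒n6
[29] read 'd'  n6⇒n7  emit P1@[25:29]
[30] read 'c'  n7⇒n18 (fail-walked)
[31] read 'd'  n18⇒n14 (fail-walked)
[32] read 'c'  n14⇒n18 (fail-walked)
[33] read 'c'  n18⇒n19  emit P0@[32:33],P5@[31:33]
[34] read 'a'  n19⇒n8 (fail-walked)
[35] read 'c'  n8⇒n1 (fail-walked)
[36] read 'a'  n1⇒n8
[37] read 'a'  n8⇒n21 (fail-walked)
[38] read 'b'  n21⇒n22  emit P3@[38:38],P6@[36:38]
[39] read 'd'  n22⇒n3 (fail-walked)
[40] read 'c'  n3⇒n18
[41] read 'a'  n18⇒n8 (fail-walked)
[42] read 'a'  n8⇒n21 (fail-walked)
[43] read 'b'  n21⇒n22  emit P3@[43:43],P6@[41:43]
[44] read 'a'  n22⇒n20 (fail-walked)
[45] read 'd'  n20⇒n23
[46] read 'c'  n23⇒n18 (fail-walked)
[47] read 'c'  n18⇒n19  emit P0@[46:47],P5@[45:47]
[48] read 'd'  n19⇒n14 (fail-walked)
[49] read 'c'  n14⇒n18 (fail-walked)
[50] read 'c'  n18⇒n19  emit P0@[49:50],P5@[48:50]
[51] read 'c'  n19⇒n2 (fail-walked)  emit P0@[50:51]
[52] read 'd'  n2⇒n14 (fail-walked)
[53] read 'b'  n14⇒n13 (fail-walked)  emit P3@[53:53]
[54] read 'd'  n13⇒n3 (fail-walked)
[55] read 'a'  n3⇒n4
[56] read 'd'  n4⇒n5
[57] read 'c'  n5⇒n6
[58] read 'd'  n6⇒n7  emit P1@[54:58]
[59] read 'c'  n7⇒n18 (fail-walked)
[60] read 'b'  n18⇒n13 (fail-walked)  emit P3@[60:60]
[61] read 'a'  n13⇒n20 (fail-walked)
[62] read 'c'  n20⇒n1 (fail-walked)
[63] read 'a'  n1⇒n8
[64] read 'd'  n8⇒n9
[65] read 'b'  n9⇒n24 (fail-walked)  emit P3@[65:65],P7@[63:65]
[66] read 'b'  n24⇒n13 (fail-walked)  emit P3@[66:66]
[67] read 'b'  n13⇒n13 (fail-walked)  emit P3@[67:67]

All matches (sorted): [[6,4],[11,1],[15,3],[15,7],[16,3],[21,4],[22,3],[24,3],[29,1],[33,0],[33,5],[38,3],[38,6],[43,3],[43,6],[47,0],[47,5],[50,0],[50,5],[51,0],[53,3],[58,1],[60,3],[65,3],[65,7],[66,3],[67,3]]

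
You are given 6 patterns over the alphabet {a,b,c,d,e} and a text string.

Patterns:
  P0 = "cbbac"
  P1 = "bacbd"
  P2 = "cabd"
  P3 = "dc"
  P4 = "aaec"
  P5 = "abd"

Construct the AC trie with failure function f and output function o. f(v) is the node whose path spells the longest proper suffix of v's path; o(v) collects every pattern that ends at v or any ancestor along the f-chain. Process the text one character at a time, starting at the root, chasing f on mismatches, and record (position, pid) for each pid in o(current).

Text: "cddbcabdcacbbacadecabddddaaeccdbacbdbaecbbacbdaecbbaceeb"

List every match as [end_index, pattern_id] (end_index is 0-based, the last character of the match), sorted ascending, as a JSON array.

Build automaton:
Trie nodes:
  0='ε' goto a→16 b→6 c→1 d→14
  1='c' goto a→11 b→2
  2='cb' goto b→3
  3='cbb' goto a→4
  4='cbba' goto c→5
  5='cbbac' goto ·  [P0 ends]
  6='b' goto a→7
  7='ba' goto c→8
  8='bac' goto b→9
  9='bacb' goto d→10
  10='bacbd' goto ·  [P1 ends]
  11='ca' goto b→12
  12='cab' goto d→13
  13='cabd' goto ·  [P2 ends]
  14='d' goto c→15
  15='dc' goto ·  [P3 ends]
  16='a' goto a→17 b→20
  17='aa' goto e→18
  18='aae' goto c→19
  19='aaec' goto ·  [P4 ends]
  20='ab' goto d→21
  21='abd' goto ·  [P5 ends]

BFS fail/out derivation:
  fail(1) 'c': from fail(0)=0 chase 'c': 0 ⇒ 0;  out=∅∪out(0)=∅
  fail(6) 'b': from fail(0)=0 chase 'b': 0 ⇒ 0;  out=∅∪out(0)=∅
  fail(14) 'd': from fail(0)=0 chase 'd': 0 ⇒ 0;  out=∅∪out(0)=∅
  fail(16) 'a': from fail(0)=0 chase 'a': 0 ⇒ 0;  out=∅∪out(0)=∅
  fail(2) 'cb': from fail(1)=0 chase 'b': 0 ⇒ 6;  out=∅∪out(6)=∅
  fail(7) 'ba': from fail(6)=0 chase 'a': 0 ⇒ 16;  out=∅∪out(16)=∅
  fail(11) 'ca': from fail(1)=0 chase 'a': 0 ⇒ 16;  out=∅∪out(16)=∅
  fail(15) 'dc': from fail(14)=0 chase 'c': 0 ⇒ 1;  out={3}∪out(1)={3}
  fail(17) 'aa': from fail(16)=0 chase 'a': 0 ⇒ 16;  out=∅∪out(16)=∅
  fail(20) 'ab': from fail(16)=0 chase 'b': 0 ⇒ 6;  out=∅∪out(6)=∅
  fail(3) 'cbb': from fail(2)=6 chase 'b': 6→0 ⇒ 6;  out=∅∪out(6)=∅
  fail(8) 'bac': from fail(7)=16 chase 'c': 16→0 ⇒ 1;  out=∅∪out(1)=∅
  fail(12) 'cab': from fail(11)=16 chase 'b': 16 ⇒ 20;  out=∅∪out(20)=∅
  fail(18) 'aae': from fail(17)=16 chase 'e': 16→0 ⇒ 0;  out=∅∪out(0)=∅
  fail(21) 'abd': from fail(20)=6 chase 'd': 6→0 ⇒ 14;  out={5}∪out(14)={5}
  fail(4) 'cbba': from fail(3)=6 chase 'a': 6 ⇒ 7;  out=∅∪out(7)=∅
  fail(9) 'bacb': from fail(8)=1 chase 'b': 1 ⇒ 2;  out=∅∪out(2)=∅
  fail(13) 'cabd': from fail(12)=20 chase 'd': 20 ⇒ 21;  out={2}∪out(21)={2,5}
  fail(19) 'aaec': from fail(18)=0 chase 'c': 0 ⇒ 1;  out={4}∪out(1)={4}
  fail(5) 'cbbac': from fail(4)=7 chase 'c': 7 ⇒ 8;  out={0}∪out(8)={0}
  fail(10) 'bacbd': from fail(9)=2 chase 'd': 2→6→0 ⇒ 14;  out={1}∪out(14)={1}

Scan:
pos 0 'c': at 1
pos 1 'd': at 14 (via fail)
pos 2 'd': at 14 (via fail)
pos 3 'b': at 6 (via fail)
pos 4 'c': at 1 (via fail)
pos 5 'a': at 11
pos 6 'b': at 12
pos 7 'd': at 13  emit P2@[4:7],P5@[5:7]
pos 8 'c': at 15 (via fail)  emit P3@[7:8]
pos 9 'a': at 11 (via fail)
pos 10 'c': at 1 (via fail)
pos 11 'b': at 2
pos 12 'b': at 3
pos 13 'a': at 4
pos 14 'c': at 5  emit P0@[10:14]
pos 15 'a': at 11 (via fail)
pos 16 'd': at 14 (via fail)
pos 17 'e': at 0 (via fail)
pos 18 'c': at 1
pos 19 'a': at 11
pos 20 'b': at 12
pos 21 'd': at 13  emit P2@[18:21],P5@[19:21]
pos 22 'd': at 14 (via fail)
pos 23 'd': at 14 (via fail)
pos 24 'd': at 14 (via fail)
pos 25 'a': at 16 (via fail)
pos 26 'a': at 17
pos 27 'e': at 18
pos 28 'c': at 19  emit P4@[25:28]
pos 29 'c': at 1 (via fail)
pos 30 'd': at 14 (via fail)
pos 31 'b': at 6 (via fail)
pos 32 'a': at 7
pos 33 'c': at 8
pos 34 'b': at 9
pos 35 'd': at 10  emit P1@[31:35]
pos 36 'b': at 6 (via fail)
pos 37 'a': at 7
pos 38 'e': at 0 (via fail)
pos 39 'c': at 1
pos 40 'b': at 2
pos 41 'b': at 3
pos 42 'a': at 4
pos 43 'c': at 5  emit P0@[39:43]
pos 44 'b': at 9 (via fail)
pos 45 'd': at 10  emit P1@[41:45]
pos 46 'a': at 16 (via fail)
pos 47 'e': at 0 (via fail)
pos 48 'c': at 1
pos 49 'b': at 2
pos 50 'b': at 3
pos 51 'a': at 4
pos 52 'c': at 5  emit P0@[48:52]
pos 53 'e': at 0 (via fail)
pos 54 'e': at 0
pos 55 'b': at 6

Result: [[7,2],[7,5],[8,3],[14,0],[21,2],[21,5],[28,4],[35,1],[43,0],[45,1],[52,0]]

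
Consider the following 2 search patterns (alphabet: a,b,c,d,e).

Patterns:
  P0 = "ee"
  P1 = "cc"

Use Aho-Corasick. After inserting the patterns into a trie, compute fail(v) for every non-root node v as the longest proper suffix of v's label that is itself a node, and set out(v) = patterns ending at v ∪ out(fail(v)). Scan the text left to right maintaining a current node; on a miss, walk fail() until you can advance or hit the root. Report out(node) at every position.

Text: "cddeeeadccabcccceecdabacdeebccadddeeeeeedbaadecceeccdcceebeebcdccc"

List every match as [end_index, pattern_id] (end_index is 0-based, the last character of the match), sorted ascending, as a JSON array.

Construct AC machine:
Trie nodes:
  0='ε' goto c→3 e→1
  1='e' goto e→2
  2='ee' goto ·  [P0 ends]
  3='c' goto c→4
  4='cc' goto ·  [P1 ends]

BFS fail/out derivation:
  fail(1) 'e': from fail(0)=0 chase 'e': 0 ⇒ 0;  out=∅∪out(0)=∅
  fail(3) 'c': from fail(0)=0 chase 'c': 0 ⇒ 0;  out=∅∪out(0)=∅
  fail(2) 'ee': from fail(1)=0 chase 'e': 0 ⇒ 1;  out={0}∪out(1)={0}
  fail(4) 'cc': from fail(3)=0 chase 'c': 0 ⇒ 3;  out={1}∪out(3)={1}

Run:
pos 0 'c': at 3
pos 1 'd': at 0 (fail-walked)
pos 2 'd': at 0
pos 3 'e': at 1
pos 4 'e': at 2  ** P0@[3:4]
pos 5 'e': at 2 (fail-walked)  ** P0@[4:5]
pos 6 'a': at 0 (fail-walked)
pos 7 'd': at 0
pos 8 'c': at 3
pos 9 'c': at 4  ** P1@[8:9]
pos 10 'a': at 0 (fail-walked)
pos 11 'b': at 0
pos 12 'c': at 3
pos 13 'c': at 4  ** P1@[12:13]
pos 14 'c': at 4 (fail-walked)  ** P1@[13:14]
pos 15 'c': at 4 (fail-walked)  ** P1@[14:15]
pos 16 'e': at 1 (fail-walked)
pos 17 'e': at 2  ** P0@[16:17]
pos 18 'c': at 3 (fail-walked)
pos 19 'd': at 0 (fail-walked)
pos 20 'a': at 0
pos 21 'b': at 0
pos 22 'a': at 0
pos 23 'c': at 3
pos 24 'd': at 0 (fail-walked)
pos 25 'e': at 1
pos 26 'e': at 2  ** P0@[25:26]
pos 27 'b': at 0 (fail-walked)
pos 28 'c': at 3
pos 29 'c': at 4  ** P1@[28:29]
pos 30 'a': at 0 (fail-walked)
pos 31 'd': at 0
pos 32 'd': at 0
pos 33 'd': at 0
pos 34 'e': at 1
pos 35 'e': at 2  ** P0@[34:35]
pos 36 'e': at 2 (fail-walked)  ** P0@[35:36]
pos 37 'e': at 2 (fail-walked)  ** P0@[36:37]
pos 38 'e': at 2 (fail-walked)  ** P0@[37:38]
pos 39 'e': at 2 (fail-walked)  ** P0@[38:39]
pos 40 'd': at 0 (fail-walked)
pos 41 'b': at 0
pos 42 'a': at 0
pos 43 'a': at 0
pos 44 'd': at 0
pos 45 'e': at 1
pos 46 'c': at 3 (fail-walked)
pos 47 'c': at 4  ** P1@[46:47]
pos 48 'e': at 1 (fail-walked)
pos 49 'e': at 2  ** P0@[48:49]
pos 50 'c': at 3 (fail-walked)
pos 51 'c': at 4  ** P1@[50:51]
pos 52 'd': at 0 (fail-walked)
pos 53 'c': at 3
pos 54 'c': at 4  ** P1@[53:54]
pos 55 'e': at 1 (fail-walked)
pos 56 'e': at 2  ** P0@[55:56]
pos 57 'b': at 0 (fail-walked)
pos 58 'e': at 1
pos 59 'e': at 2  ** P0@[58:59]
pos 60 'b': at 0 (fail-walked)
pos 61 'c': at 3
pos 62 'd': at 0 (fail-walked)
pos 63 'c': at 3
pos 64 'c': at 4  ** P1@[63:64]
pos 65 'c': at 4 (fail-walked)  ** P1@[64:65]

All matches (sorted): [[4,0],[5,0],[9,1],[13,1],[14,1],[15,1],[17,0],[26,0],[29,1],[35,0],[36,0],[37,0],[38,0],[39,0],[47,1],[49,0],[51,1],[54,1],[56,0],[59,0],[64,1],[65,1]]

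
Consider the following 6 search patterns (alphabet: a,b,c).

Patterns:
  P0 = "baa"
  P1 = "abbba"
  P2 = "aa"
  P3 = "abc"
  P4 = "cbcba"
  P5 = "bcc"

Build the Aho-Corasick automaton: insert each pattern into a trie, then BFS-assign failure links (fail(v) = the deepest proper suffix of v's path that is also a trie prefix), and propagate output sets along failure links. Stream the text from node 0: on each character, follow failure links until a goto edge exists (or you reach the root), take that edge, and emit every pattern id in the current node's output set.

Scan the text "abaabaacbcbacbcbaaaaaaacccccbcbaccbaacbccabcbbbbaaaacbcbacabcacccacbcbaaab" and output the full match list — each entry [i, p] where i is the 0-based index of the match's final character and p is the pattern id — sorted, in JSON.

Construct AC machine:
Trie (insert patterns):
  n0 'ε': a→4 b→1 c→11
  n1 'b': a→2 c→16
  n2 'ba': a→3
  n3 'baa': ·  ←P0
  n4 'a': a→9 b→5
  n5 'ab': b→6 c→10
  n6 'abb': b→7
  n7 'abbb': a→8
  n8 'abbba': ·  ←P1
  n9 'aa': ·  ←P2
  n10 'abc': ·  ←P3
  n11 'c': b→12
  n12 'cb': c→13
  n13 'cbc': b→14
  n14 'cbcb': a→15
  n15 'cbcba': ·  ←P4
  n16 'bc': c→17
  n17 'bcc': ·  ←P5

BFS fail/out derivation:
  fail(1) 'b': from fail(0)=0 chase 'b': 0 ⇒ 0;  out=∅∪out(0)=∅
  fail(4) 'a': from fail(0)=0 chase 'a': 0 ⇒ 0;  out=∅∪out(0)=∅
  fail(11) 'c': from fail(0)=0 chase 'c': 0 ⇒ 0;  out=∅∪out(0)=∅
  fail(2) 'ba': from fail(1)=0 chase 'a': 0 ⇒ 4;  out=∅∪out(4)=∅
  fail(5) 'ab': from fail(4)=0 chase 'b': 0 ⇒ 1;  out=∅∪out(1)=∅
  fail(9) 'aa': from fail(4)=0 chase 'a': 0 ⇒ 4;  out={2}∪out(4)={2}
  fail(12) 'cb': from fail(11)=0 chase 'b': 0 ⇒ 1;  out=∅∪out(1)=∅
  fail(16) 'bc': from fail(1)=0 chase 'c': 0 ⇒ 11;  out=∅∪out(11)=∅
  fail(3) 'baa': from fail(2)=4 chase 'a': 4 ⇒ 9;  out={0}∪out(9)={0,2}
  fail(6) 'abb': from fail(5)=1 chase 'b': 1→0 ⇒ 1;  out=∅∪out(1)=∅
  fail(10) 'abc': from fail(5)=1 chase 'c': 1 ⇒ 16;  out={3}∪out(16)={3}
  fail(13) 'cbc': from fail(12)=1 chase 'c': 1 ⇒ 16;  out=∅∪out(16)=∅
  fail(17) 'bcc': from fail(16)=11 chase 'c': 11→0 ⇒ 11;  out={5}∪out(11)={5}
  fail(7) 'abbb': from fail(6)=1 chase 'b': 1→0 ⇒ 1;  out=∅∪out(1)=∅
  fail(14) 'cbcb': from fail(13)=16 chase 'b': 16→11 ⇒ 12;  out=∅∪out(12)=∅
  fail(8) 'abbba': from fail(7)=1 chase 'a': 1 ⇒ 2;  out={1}∪out(2)={1}
  fail(15) 'cbcba': from fail(14)=12 chase 'a': 12→1 ⇒ 2;  out={4}∪out(2)={4}

Run:
i=0 'a': node 0→4
i=1 'b': node 4→5
i=2 'a': node 5→2 ·f
i=3 'a': node 2→3  ** P0@[1:3],P2@[2:3]
i=4 'b': node 3→5 ·f
i=5 'a': node 5→2 ·f
i=6 'a': node 2→3  ** P0@[4:6],P2@[5:6]
i=7 'c': node 3→11 ·f
i=8 'b': node 11→12
i=9 'c': node 12→13
i=10 'b': node 13→14
i=11 'a': node 14→15  ** P4@[7:11]
i=12 'c': node 15→11 ·f
i=13 'b': node 11→12
i=14 'c': node 12→13
i=15 'b': node 13→14
i=16 'a': node 14→15  ** P4@[12:16]
i=17 'a': node 15→3 ·f  ** P0@[15:17],P2@[16:17]
i=18 'a': node 3→9 ·f  ** P2@[17:18]
i=19 'a': node 9→9 ·f  ** P2@[18:19]
i=20 'a': node 9→9 ·f  ** P2@[19:20]
i=21 'a': node 9→9 ·f  ** P2@[20:21]
i=22 'a': node 9→9 ·f  ** P2@[21:22]
i=23 'c': node 9→11 ·f
i=24 'c': node 11→11 ·f
i=25 'c': node 11→11 ·f
i=26 'c': node 11→11 ·f
i=27 'c': node 11→11 ·f
i=28 'b': node 11→12
i=29 'c': node 12→13
i=30 'b': node 13→14
i=31 'a': node 14→15  ** P4@[27:31]
i=32 'c': node 15→11 ·f
i=33 'c': node 11→11 ·f
i=34 'b': node 11→12
i=35 'a': node 12→2 ·f
i=36 'a': node 2→3  ** P0@[34:36],P2@[35:36]
i=37 'c': node 3→11 ·f
i=38 'b': node 11→12
i=39 'c': node 12→13
i=40 'c': node 13→17 ·f  ** P5@[38:40]
i=41 'a': node 17→4 ·f
i=42 'b': node 4→5
i=43 'c': node 5→10  ** P3@[41:43]
i=44 'b': node 10→12 ·f
i=45 'b': node 12→1 ·f
i=46 'b': node 1→1 ·f
i=47 'b': node 1→1 ·f
i=48 'a': node 1→2
i=49 'a': node 2→3  ** P0@[47:49],P2@[48:49]
i=50 'a': node 3→9 ·f  ** P2@[49:50]
i=51 'a': node 9→9 ·f  ** P2@[50:51]
i=52 'c': node 9→11 ·f
i=53 'b': node 11→12
i=54 'c': node 12→13
i=55 'b': node 13→14
i=56 'a': node 14→15  ** P4@[52:56]
i=57 'c': node 15→11 ·f
i=58 'a': node 11→4 ·f
i=59 'b': node 4→5
i=60 'c': node 5→10  ** P3@[58:60]
i=61 'a': node 10→4 ·f
i=62 'c': node 4→11 ·f
i=63 'c': node 11→11 ·f
i=64 'c': node 11→11 ·f
i=65 'a': node 11→4 ·f
i=66 'c': node 4→11 ·f
i=67 'b': node 11→12
i=68 'c': node 12→13
i=69 'b': node 13→14
i=70 'a': node 14→15  ** P4@[66:70]
i=71 'a': node 15→3 ·f  ** P0@[69:71],P2@[70:71]
i=72 'a': node 3→9 ·f  ** P2@[71:72]
i=73 'b': node 9→5 ·f

All matches (sorted): [[3,0],[3,2],[6,0],[6,2],[11,4],[16,4],[17,0],[17,2],[18,2],[19,2],[20,2],[21,2],[22,2],[31,4],[36,0],[36,2],[40,5],[43,3],[49,0],[49,2],[50,2],[51,2],[56,4],[60,3],[70,4],[71,0],[71,2],[72,2]]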